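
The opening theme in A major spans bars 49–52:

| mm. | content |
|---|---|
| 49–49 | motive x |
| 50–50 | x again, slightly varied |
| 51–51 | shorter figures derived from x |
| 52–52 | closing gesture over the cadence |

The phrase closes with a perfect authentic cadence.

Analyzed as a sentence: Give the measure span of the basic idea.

The presentation of a sentence is the basic idea (m. 49) plus its repetition (m. 50); the basic idea is therefore m. 49.

measures 49–49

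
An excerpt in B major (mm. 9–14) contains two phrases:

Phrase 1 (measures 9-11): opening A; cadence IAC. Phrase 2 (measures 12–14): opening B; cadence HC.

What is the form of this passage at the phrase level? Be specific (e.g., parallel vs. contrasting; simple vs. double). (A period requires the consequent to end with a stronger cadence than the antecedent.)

phrase group

The second phrase closes with a half cadence, which is not stronger than the first phrase's imperfect authentic cadence; without a weak→strong cadential pair there is no antecedent–consequent relationship, so this is a phrase group rather than a period.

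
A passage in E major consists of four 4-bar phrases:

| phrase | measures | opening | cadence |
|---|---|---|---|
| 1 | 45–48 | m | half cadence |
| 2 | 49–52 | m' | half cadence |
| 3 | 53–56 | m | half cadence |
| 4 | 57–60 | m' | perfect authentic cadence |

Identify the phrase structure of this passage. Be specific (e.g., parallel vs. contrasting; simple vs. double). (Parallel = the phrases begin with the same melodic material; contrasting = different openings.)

parallel double period

Four phrases in two halves: the first half (mm. 45–52) ends with a half cadence, the second (mm. 53–60) with a perfect authentic cadence — a large antecedent–consequent pair, i.e. a double period.
Phrase 3 begins with the same material as phrase 1, making it parallel.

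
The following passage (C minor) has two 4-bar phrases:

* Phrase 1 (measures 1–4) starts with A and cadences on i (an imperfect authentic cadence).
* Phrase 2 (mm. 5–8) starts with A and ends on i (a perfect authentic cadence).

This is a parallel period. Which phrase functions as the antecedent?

The phrase ending with the weaker cadence (imperfect authentic cadence) is the antecedent; the one ending more conclusively (perfect authentic cadence) is the consequent. The antecedent is phrase 1.

phrase 1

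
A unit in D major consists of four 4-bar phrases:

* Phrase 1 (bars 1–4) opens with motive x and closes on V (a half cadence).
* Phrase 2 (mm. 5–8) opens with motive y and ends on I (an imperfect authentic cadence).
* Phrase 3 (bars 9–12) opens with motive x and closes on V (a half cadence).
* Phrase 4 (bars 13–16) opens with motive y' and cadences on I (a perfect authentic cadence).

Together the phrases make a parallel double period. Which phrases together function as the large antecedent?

phrases 1 and 2

In a double period the first pair of phrases (ending imperfect authentic cadence) is the large antecedent and the second pair (ending perfect authentic cadence) is the large consequent; the antecedent is phrases 1 and 2.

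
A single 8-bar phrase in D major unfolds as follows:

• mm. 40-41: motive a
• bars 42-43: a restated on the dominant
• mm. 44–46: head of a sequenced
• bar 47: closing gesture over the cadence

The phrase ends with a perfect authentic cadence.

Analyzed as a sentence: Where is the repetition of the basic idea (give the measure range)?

measures 42–43

The presentation of a sentence is the basic idea (mm. 40–41) plus its repetition (mm. 42-43); the repetition of the basic idea is therefore bars 42–43.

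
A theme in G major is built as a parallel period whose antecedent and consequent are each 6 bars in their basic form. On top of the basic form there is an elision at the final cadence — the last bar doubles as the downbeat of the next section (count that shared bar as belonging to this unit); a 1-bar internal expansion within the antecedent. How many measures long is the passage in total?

13 measures

Basic parallel period: 6 + 6 = 12 bars.
12 (basic form) + 1 (internal expansion) = 13.
The elision shares a bar with the next section but does not change this unit's count.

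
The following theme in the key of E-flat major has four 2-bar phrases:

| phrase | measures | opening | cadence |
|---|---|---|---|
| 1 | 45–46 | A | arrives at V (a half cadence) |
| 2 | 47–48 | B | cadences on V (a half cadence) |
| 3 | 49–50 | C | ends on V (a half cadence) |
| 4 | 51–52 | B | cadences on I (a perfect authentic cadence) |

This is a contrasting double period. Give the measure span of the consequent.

In a double period the first pair of phrases (ending half cadence) is the large antecedent and the second pair (ending perfect authentic cadence) is the large consequent; the consequent is measures 49–52.

measures 49–52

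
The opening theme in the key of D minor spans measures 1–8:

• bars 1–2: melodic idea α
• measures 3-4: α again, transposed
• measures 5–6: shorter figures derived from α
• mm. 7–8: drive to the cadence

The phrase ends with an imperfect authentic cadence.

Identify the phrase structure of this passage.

sentence

Basic idea (bars 1-2) + its repetition (bars 3-4) form the presentation; fragmentation and cadence (measures 5–8) form the continuation — the 8-bar whole is a sentence.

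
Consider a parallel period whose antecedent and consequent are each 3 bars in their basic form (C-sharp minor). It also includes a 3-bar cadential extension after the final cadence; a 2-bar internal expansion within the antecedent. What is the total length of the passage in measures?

Basic parallel period: 3 + 3 = 6 bars.
6 (basic form) + 3 (cadential extension) + 2 (internal expansion) = 11.

11 measures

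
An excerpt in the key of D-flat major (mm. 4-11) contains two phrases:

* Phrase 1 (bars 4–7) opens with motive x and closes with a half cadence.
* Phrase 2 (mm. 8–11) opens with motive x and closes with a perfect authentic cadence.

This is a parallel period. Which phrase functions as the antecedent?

phrase 1

The phrase ending with the weaker cadence (half cadence) is the antecedent; the one ending more conclusively (perfect authentic cadence) is the consequent. The antecedent is phrase 1.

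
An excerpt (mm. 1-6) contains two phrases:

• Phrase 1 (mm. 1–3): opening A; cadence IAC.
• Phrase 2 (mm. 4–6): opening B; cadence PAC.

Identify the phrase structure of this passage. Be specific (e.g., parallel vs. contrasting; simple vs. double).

Phrase 1 ends with an imperfect authentic cadence (weaker) and phrase 2 with a perfect authentic cadence (stronger): antecedent + consequent = a period.
The two phrases open with different material (A / B), so the period is contrasting.

contrasting period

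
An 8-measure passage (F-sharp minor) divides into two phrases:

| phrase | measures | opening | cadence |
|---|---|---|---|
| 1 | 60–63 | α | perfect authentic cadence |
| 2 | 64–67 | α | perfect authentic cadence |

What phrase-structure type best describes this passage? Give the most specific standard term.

repeated phrase

Both phrases have the same opening (α) and the same cadence (perfect authentic cadence): the second is a restatement, not a consequent, so this is a repeated phrase rather than a period.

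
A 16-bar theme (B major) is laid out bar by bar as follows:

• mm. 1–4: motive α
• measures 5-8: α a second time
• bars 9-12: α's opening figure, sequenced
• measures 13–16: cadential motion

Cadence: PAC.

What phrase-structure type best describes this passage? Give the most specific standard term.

sentence

Basic idea (mm. 1–4) + its repetition (mm. 5-8) form the presentation; fragmentation and cadence (measures 9–16) form the continuation — the 16-bar whole is a sentence.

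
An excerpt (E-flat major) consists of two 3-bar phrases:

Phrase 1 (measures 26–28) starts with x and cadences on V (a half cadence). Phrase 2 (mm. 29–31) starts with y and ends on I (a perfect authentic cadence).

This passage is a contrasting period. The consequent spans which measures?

The antecedent is the phrase ending with the weaker cadence (half cadence, phrase 1) and the consequent the one ending more conclusively (perfect authentic cadence, phrase 2); the consequent is mm. 29–31.

measures 29–31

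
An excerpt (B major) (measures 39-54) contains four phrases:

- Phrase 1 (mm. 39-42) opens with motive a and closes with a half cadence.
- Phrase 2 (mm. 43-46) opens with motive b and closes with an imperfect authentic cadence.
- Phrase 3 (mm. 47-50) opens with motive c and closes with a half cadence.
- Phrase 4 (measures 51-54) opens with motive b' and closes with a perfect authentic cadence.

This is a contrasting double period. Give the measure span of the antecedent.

measures 39–46

In a double period the first pair of phrases (ending imperfect authentic cadence) is the large antecedent and the second pair (ending perfect authentic cadence) is the large consequent; the antecedent is measures 39–46.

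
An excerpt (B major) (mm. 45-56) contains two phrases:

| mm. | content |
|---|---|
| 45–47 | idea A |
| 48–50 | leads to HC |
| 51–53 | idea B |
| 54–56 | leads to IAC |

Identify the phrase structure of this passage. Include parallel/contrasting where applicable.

Phrase 1 ends with a half cadence (weaker) and phrase 2 with an imperfect authentic cadence (stronger): antecedent + consequent = a period.
The two phrases open with different material (A / B), so the period is contrasting.

contrasting period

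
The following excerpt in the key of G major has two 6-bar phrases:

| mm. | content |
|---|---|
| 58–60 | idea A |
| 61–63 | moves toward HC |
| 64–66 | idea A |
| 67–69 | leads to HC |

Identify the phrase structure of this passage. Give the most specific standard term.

repeated phrase

Both phrases have the same opening (A) and the same cadence (half cadence): the second is a restatement, not a consequent, so this is a repeated phrase rather than a period.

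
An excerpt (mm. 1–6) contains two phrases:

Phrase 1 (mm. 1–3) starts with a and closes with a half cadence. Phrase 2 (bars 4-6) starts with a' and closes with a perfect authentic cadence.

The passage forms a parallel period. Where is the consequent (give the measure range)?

The antecedent is the phrase ending with the weaker cadence (half cadence, phrase 1) and the consequent the one ending more conclusively (perfect authentic cadence, phrase 2); the consequent is measures 4–6.

measures 4–6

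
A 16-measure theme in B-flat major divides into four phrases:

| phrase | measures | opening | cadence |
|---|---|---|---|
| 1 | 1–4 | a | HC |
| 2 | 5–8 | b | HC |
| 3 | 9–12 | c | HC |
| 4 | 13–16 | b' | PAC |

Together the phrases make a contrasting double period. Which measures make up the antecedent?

In a double period the first pair of phrases (ending half cadence) is the large antecedent and the second pair (ending perfect authentic cadence) is the large consequent; the antecedent is measures 1–8.

measures 1–8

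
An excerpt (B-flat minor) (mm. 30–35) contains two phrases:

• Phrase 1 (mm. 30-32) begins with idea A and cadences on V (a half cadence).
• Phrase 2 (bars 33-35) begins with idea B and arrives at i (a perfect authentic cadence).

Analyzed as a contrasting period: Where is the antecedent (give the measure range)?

The antecedent is the phrase ending with the weaker cadence (half cadence, phrase 1) and the consequent the one ending more conclusively (perfect authentic cadence, phrase 2); the antecedent is measures 30–32.

measures 30–32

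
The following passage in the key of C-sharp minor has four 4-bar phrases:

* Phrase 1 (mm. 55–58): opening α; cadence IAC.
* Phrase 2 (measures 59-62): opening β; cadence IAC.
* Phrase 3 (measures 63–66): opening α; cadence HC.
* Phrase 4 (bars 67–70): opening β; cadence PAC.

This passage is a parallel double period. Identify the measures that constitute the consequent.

In a double period the four phrases pair into a large antecedent (phrases 1–2, ending imperfect authentic cadence) and a large consequent (phrases 3–4, ending perfect authentic cadence). The consequent spans measures 63-70.

measures 63–70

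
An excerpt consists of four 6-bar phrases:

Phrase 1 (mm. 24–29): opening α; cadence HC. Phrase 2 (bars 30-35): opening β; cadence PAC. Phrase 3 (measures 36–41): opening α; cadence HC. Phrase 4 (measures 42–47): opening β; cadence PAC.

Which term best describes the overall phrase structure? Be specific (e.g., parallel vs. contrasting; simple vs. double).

The cadence pattern HC–PAC–HC–PAC is weak–strong twice, and phrases 3–4 restate phrases 1–2: a period heard twice, not a double period (which would end weakly at phrase 2).

repeated period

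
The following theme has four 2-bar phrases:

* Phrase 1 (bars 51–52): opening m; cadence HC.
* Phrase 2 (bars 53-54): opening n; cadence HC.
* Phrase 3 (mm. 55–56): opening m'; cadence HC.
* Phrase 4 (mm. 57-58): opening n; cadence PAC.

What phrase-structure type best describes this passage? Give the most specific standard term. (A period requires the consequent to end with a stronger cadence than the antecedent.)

Four phrases in two halves: the first half (measures 51–54) ends with a half cadence, the second (mm. 55–58) with a perfect authentic cadence — a large antecedent–consequent pair, i.e. a double period.
Phrase 3 begins with the same material as phrase 1, making it parallel.

parallel double period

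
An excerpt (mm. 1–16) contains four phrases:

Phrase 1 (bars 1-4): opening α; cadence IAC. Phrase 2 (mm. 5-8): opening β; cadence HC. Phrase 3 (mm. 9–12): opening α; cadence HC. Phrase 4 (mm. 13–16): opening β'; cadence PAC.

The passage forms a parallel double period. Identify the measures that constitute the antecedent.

measures 1–8

In a double period the four phrases pair into a large antecedent (phrases 1–2, ending half cadence) and a large consequent (phrases 3–4, ending perfect authentic cadence). The antecedent spans bars 1–8.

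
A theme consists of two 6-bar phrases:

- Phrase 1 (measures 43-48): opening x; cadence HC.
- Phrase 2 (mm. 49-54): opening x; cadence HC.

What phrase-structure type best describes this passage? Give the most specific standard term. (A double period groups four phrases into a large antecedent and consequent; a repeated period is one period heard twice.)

repeated phrase

Both phrases have the same opening (x) and the same cadence (half cadence): the second is a restatement, not a consequent, so this is a repeated phrase rather than a period.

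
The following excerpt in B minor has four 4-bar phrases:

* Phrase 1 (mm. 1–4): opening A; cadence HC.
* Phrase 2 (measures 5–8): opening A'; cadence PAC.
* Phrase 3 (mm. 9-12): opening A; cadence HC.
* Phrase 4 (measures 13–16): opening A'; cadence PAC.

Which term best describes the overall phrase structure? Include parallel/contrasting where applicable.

The cadence pattern HC–PAC–HC–PAC is weak–strong twice, and phrases 3–4 restate phrases 1–2: a period heard twice, not a double period (which would end weakly at phrase 2).

repeated period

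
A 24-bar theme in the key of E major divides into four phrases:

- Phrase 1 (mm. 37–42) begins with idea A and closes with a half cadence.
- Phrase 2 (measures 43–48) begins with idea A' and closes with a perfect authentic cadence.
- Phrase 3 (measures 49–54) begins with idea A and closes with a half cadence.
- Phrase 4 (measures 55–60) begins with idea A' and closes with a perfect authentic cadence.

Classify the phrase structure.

The cadence pattern HC–PAC–HC–PAC is weak–strong twice, and phrases 3–4 restate phrases 1–2: a period heard twice, not a double period (which would end weakly at phrase 2).

repeated period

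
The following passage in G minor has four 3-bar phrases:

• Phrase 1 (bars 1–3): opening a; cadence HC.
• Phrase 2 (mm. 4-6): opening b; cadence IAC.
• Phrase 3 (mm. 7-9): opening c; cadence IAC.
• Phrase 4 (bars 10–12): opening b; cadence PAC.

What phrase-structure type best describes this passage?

Four phrases in two halves: the first half (bars 1-6) ends with an imperfect authentic cadence, the second (measures 7-12) with a perfect authentic cadence — a large antecedent–consequent pair, i.e. a double period.
Phrase 3 begins with different material from phrase 1, making it contrasting.

contrasting double period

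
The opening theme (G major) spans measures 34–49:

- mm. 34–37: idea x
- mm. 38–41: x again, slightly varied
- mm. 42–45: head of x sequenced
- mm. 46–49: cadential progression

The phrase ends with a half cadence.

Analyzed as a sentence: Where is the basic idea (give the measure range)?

measures 34–37

The presentation of a sentence is the basic idea (mm. 34–37) plus its repetition (mm. 38–41); the basic idea is therefore mm. 34–37.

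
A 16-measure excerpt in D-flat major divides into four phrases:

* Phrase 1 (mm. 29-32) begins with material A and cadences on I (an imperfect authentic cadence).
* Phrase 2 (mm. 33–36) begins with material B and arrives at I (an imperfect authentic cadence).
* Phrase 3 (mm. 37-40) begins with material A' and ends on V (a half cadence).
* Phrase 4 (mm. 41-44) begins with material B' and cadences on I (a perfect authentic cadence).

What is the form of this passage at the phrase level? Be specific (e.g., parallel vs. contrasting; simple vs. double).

Four phrases in two halves: the first half (mm. 29–36) ends with an imperfect authentic cadence, the second (measures 37–44) with a perfect authentic cadence — a large antecedent–consequent pair, i.e. a double period.
Phrase 3 begins with the same material as phrase 1, making it parallel.

parallel double period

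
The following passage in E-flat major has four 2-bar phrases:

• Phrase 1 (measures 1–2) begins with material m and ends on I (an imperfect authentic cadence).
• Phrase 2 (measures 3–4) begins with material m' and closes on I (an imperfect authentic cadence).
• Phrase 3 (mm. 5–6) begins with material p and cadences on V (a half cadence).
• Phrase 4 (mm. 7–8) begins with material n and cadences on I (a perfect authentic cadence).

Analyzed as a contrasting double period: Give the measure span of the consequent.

measures 5–8

In a double period the four phrases pair into a large antecedent (phrases 1–2, ending imperfect authentic cadence) and a large consequent (phrases 3–4, ending perfect authentic cadence). The consequent spans measures 5-8.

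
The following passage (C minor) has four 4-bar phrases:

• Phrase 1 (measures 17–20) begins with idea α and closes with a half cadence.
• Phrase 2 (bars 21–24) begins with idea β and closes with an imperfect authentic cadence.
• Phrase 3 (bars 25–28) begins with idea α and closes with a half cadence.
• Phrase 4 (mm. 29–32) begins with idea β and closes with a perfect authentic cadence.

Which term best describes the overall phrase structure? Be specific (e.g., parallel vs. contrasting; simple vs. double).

parallel double period

Four phrases in two halves: the first half (mm. 17–24) ends with an imperfect authentic cadence, the second (mm. 25-32) with a perfect authentic cadence — a large antecedent–consequent pair, i.e. a double period.
Phrase 3 begins with the same material as phrase 1, making it parallel.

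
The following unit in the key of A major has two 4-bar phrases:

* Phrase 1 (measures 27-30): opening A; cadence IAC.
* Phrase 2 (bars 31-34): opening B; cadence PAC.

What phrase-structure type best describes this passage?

contrasting period

Phrase 1 ends with an imperfect authentic cadence (weaker) and phrase 2 with a perfect authentic cadence (stronger): antecedent + consequent = a period.
The two phrases open with different material (A / B), so the period is contrasting.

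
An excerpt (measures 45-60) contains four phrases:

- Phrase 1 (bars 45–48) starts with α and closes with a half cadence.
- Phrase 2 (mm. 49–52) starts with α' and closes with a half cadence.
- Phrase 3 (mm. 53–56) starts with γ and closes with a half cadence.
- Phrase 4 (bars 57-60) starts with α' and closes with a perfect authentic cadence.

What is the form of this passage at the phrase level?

contrasting double period

Four phrases in two halves: the first half (bars 45–52) ends with a half cadence, the second (mm. 53–60) with a perfect authentic cadence — a large antecedent–consequent pair, i.e. a double period.
Phrase 3 begins with different material from phrase 1, making it contrasting.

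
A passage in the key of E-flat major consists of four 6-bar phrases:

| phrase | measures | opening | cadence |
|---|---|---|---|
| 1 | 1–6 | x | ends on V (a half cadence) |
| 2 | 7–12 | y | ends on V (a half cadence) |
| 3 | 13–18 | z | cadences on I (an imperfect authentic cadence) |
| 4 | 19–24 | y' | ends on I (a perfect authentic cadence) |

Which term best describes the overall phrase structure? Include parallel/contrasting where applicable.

contrasting double period

Four phrases in two halves: the first half (bars 1-12) ends with a half cadence, the second (bars 13–24) with a perfect authentic cadence — a large antecedent–consequent pair, i.e. a double period.
Phrase 3 begins with different material from phrase 1, making it contrasting.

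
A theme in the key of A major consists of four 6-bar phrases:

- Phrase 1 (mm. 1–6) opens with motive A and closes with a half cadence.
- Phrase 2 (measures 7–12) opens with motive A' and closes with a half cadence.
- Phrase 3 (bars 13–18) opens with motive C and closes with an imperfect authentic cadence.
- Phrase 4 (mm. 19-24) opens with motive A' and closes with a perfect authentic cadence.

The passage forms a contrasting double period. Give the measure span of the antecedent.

measures 1–12

In a double period the first pair of phrases (ending half cadence) is the large antecedent and the second pair (ending perfect authentic cadence) is the large consequent; the antecedent is measures 1–12.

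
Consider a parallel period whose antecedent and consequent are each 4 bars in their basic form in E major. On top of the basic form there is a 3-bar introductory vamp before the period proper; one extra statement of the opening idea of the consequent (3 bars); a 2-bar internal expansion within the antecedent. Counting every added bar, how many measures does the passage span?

16 measures

Basic parallel period: 4 + 4 = 8 bars.
8 (basic form) + 3 (introduction) + 3 (extra statement) + 2 (internal expansion) = 16.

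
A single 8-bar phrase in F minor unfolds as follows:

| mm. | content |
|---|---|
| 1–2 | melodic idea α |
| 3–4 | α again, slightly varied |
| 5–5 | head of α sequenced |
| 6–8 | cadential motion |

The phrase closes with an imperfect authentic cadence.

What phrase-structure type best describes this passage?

sentence

Basic idea (mm. 1-2) + its repetition (mm. 3–4) form the presentation; fragmentation and cadence (mm. 5–8) form the continuation — the 8-bar whole is a sentence.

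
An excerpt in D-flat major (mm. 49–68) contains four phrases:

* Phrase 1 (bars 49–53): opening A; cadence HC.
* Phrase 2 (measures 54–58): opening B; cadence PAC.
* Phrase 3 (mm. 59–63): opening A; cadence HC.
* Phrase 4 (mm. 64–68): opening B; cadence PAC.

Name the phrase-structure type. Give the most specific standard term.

repeated period

The cadence pattern HC–PAC–HC–PAC is weak–strong twice, and phrases 3–4 restate phrases 1–2: a period heard twice, not a double period (which would end weakly at phrase 2).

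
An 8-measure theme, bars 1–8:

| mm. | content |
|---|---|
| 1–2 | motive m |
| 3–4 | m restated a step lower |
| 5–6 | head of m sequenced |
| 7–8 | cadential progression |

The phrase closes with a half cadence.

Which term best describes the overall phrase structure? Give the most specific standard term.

sentence

Basic idea (mm. 1-2) + its repetition (mm. 3–4) form the presentation; fragmentation and cadence (mm. 5-8) form the continuation — the 8-bar whole is a sentence.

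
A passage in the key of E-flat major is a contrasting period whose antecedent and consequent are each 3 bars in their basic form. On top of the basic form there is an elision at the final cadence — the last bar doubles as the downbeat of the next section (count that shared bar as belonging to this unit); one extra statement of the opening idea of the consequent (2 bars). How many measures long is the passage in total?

8 measures

Basic contrasting period: 3 + 3 = 6 bars.
6 (basic form) + 2 (extra statement) = 8.
The elision shares a bar with the next section but does not change this unit's count.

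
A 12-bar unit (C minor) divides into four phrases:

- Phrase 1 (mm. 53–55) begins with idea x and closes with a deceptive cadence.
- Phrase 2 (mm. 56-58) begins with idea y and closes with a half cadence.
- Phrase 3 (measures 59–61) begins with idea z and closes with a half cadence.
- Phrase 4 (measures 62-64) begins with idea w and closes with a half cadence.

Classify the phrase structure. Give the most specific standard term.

phrase group

Phrase 4 ends with a half cadence, no stronger than phrase 2's half cadence, so the four phrases do not form a double period; nor do phrases 3–4 duplicate 1–2, so it is not a repeated period. With no phrase reaching a conclusive cadence, the passage is a phrase group.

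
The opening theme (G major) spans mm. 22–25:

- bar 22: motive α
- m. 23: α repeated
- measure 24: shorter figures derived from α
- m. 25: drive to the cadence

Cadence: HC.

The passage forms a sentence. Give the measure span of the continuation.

After the presentation (measures 22–23), the continuation covers the fragmentation through the cadence: mm. 24-25.

measures 24–25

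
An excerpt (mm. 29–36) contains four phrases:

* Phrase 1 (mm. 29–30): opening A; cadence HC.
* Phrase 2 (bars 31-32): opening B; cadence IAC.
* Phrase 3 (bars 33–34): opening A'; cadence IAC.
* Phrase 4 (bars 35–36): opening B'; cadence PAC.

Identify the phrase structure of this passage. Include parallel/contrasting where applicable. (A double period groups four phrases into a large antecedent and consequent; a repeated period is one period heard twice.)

parallel double period

Four phrases in two halves: the first half (bars 29–32) ends with an imperfect authentic cadence, the second (measures 33–36) with a perfect authentic cadence — a large antecedent–consequent pair, i.e. a double period.
Phrase 3 begins with the same material as phrase 1, making it parallel.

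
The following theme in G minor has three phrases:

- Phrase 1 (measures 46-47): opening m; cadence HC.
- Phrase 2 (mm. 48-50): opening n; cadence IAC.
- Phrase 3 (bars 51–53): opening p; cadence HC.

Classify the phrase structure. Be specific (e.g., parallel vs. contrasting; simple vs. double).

The final phrase closes with a half cadence, which is not stronger than the preceding imperfect authentic cadence; the 3 phrases lack an overall antecedent–consequent design and so form a phrase group.

phrase group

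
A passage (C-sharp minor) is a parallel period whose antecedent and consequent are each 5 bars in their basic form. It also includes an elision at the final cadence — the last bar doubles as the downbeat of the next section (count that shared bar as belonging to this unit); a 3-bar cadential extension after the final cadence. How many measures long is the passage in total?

13 measures

Basic parallel period: 5 + 5 = 10 bars.
10 (basic form) + 3 (cadential extension) = 13.
The elision shares a bar with the next section but does not change this unit's count.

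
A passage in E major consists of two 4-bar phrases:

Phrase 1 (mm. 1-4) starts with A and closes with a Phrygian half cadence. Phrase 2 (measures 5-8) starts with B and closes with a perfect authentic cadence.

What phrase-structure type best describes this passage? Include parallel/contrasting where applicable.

Phrase 1 ends with a Phrygian half cadence (weaker) and phrase 2 with a perfect authentic cadence (stronger): antecedent + consequent = a period.
The two phrases open with different material (A / B), so the period is contrasting.

contrasting period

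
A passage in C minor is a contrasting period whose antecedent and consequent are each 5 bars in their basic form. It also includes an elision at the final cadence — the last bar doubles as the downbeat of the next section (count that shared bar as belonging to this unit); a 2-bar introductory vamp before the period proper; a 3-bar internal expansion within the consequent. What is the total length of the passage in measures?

15 measures

Basic contrasting period: 5 + 5 = 10 bars.
10 (basic form) + 2 (introduction) + 3 (internal expansion) = 15.
The elision shares a bar with the next section but does not change this unit's count.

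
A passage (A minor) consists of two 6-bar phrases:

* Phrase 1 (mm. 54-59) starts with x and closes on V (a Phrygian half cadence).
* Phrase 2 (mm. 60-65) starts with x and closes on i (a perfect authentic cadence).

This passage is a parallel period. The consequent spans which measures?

measures 60–65

The antecedent is the phrase ending with the weaker cadence (Phrygian half cadence, phrase 1) and the consequent the one ending more conclusively (perfect authentic cadence, phrase 2); the consequent is measures 60-65.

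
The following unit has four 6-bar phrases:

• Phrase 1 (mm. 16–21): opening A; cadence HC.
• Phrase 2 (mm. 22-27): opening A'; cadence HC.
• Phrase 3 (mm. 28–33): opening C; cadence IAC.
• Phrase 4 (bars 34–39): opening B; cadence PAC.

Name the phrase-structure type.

contrasting double period

Four phrases in two halves: the first half (bars 16–27) ends with a half cadence, the second (mm. 28–39) with a perfect authentic cadence — a large antecedent–consequent pair, i.e. a double period.
Phrase 3 begins with different material from phrase 1, making it contrasting.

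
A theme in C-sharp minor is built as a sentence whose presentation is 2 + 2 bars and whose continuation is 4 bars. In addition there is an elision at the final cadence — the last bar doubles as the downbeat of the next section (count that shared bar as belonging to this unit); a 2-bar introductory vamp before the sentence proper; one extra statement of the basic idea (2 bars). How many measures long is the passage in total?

12 measures

Basic sentence: 2 + 2 + 4 = 8 bars.
8 (basic form) + 2 (introduction) + 2 (extra statement) = 12.
The elision shares a bar with the next section but does not change this unit's count.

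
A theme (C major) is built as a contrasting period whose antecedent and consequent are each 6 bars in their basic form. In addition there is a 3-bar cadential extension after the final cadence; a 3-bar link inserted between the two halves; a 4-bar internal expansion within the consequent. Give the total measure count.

22 measures

Basic contrasting period: 6 + 6 = 12 bars.
12 (basic form) + 3 (cadential extension) + 3 (link) + 4 (internal expansion) = 22.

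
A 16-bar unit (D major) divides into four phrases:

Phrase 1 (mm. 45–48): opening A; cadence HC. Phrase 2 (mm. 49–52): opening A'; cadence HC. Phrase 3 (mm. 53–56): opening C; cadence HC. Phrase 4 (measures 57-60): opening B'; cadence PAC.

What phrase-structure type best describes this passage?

contrasting double period

Four phrases in two halves: the first half (bars 45-52) ends with a half cadence, the second (measures 53-60) with a perfect authentic cadence — a large antecedent–consequent pair, i.e. a double period.
Phrase 3 begins with different material from phrase 1, making it contrasting.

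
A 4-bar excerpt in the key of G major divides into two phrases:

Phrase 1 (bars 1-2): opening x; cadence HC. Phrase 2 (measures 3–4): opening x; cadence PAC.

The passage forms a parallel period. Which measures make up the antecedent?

measures 1–2

The antecedent is the phrase ending with the weaker cadence (half cadence, phrase 1) and the consequent the one ending more conclusively (perfect authentic cadence, phrase 2); the antecedent is mm. 1-2.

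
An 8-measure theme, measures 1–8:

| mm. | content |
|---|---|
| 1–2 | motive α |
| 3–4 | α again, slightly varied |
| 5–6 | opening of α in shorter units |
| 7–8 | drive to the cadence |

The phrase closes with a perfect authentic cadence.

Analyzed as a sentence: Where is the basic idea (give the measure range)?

measures 1–2

The presentation of a sentence is the basic idea (mm. 1-2) plus its repetition (bars 3-4); the basic idea is therefore bars 1–2.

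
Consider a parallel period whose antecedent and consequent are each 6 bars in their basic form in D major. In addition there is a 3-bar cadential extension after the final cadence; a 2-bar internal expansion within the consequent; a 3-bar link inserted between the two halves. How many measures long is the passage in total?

20 measures

Basic parallel period: 6 + 6 = 12 bars.
12 (basic form) + 3 (cadential extension) + 2 (internal expansion) + 3 (link) = 20.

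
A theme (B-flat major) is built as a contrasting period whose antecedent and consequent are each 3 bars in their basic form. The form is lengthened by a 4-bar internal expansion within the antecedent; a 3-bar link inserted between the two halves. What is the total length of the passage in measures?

Basic contrasting period: 3 + 3 = 6 bars.
6 (basic form) + 4 (internal expansion) + 3 (link) = 13.

13 measures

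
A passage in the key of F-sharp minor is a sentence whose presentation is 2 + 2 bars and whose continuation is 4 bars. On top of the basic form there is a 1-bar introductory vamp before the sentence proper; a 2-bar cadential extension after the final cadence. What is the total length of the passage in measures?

11 measures

Basic sentence: 2 + 2 + 4 = 8 bars.
8 (basic form) + 1 (introduction) + 2 (cadential extension) = 11.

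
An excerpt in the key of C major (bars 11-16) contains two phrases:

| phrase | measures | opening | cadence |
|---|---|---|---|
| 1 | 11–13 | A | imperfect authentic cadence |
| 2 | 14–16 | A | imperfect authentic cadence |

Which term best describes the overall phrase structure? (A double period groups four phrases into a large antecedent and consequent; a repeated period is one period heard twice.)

repeated phrase

Both phrases have the same opening (A) and the same cadence (imperfect authentic cadence): the second is a restatement, not a consequent, so this is a repeated phrase rather than a period.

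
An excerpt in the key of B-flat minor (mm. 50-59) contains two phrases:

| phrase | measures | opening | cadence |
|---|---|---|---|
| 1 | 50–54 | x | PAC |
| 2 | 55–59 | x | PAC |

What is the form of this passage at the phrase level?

Both phrases have the same opening (x) and the same cadence (perfect authentic cadence): the second is a restatement, not a consequent, so this is a repeated phrase rather than a period.

repeated phrase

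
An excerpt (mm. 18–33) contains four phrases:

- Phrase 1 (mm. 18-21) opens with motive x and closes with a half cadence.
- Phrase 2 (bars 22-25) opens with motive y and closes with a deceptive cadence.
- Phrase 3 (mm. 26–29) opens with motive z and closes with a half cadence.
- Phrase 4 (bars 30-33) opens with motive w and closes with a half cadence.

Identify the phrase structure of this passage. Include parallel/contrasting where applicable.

Phrase 4 ends with a half cadence, no stronger than phrase 2's deceptive cadence, so the four phrases do not form a double period; nor do phrases 3–4 duplicate 1–2, so it is not a repeated period. With no phrase reaching a conclusive cadence, the passage is a phrase group.

phrase group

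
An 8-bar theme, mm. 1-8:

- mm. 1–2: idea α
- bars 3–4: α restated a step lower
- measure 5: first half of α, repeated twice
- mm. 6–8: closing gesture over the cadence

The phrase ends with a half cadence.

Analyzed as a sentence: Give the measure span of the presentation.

measures 1–4

The presentation of a sentence is the basic idea (measures 1–2) plus its repetition (mm. 3–4); the presentation is therefore bars 1–4.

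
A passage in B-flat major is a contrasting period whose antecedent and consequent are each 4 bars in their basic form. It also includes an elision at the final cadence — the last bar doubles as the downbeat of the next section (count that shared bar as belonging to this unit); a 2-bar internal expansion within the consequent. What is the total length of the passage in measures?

Basic contrasting period: 4 + 4 = 8 bars.
8 (basic form) + 2 (internal expansion) = 10.
The elision shares a bar with the next section but does not change this unit's count.

10 measures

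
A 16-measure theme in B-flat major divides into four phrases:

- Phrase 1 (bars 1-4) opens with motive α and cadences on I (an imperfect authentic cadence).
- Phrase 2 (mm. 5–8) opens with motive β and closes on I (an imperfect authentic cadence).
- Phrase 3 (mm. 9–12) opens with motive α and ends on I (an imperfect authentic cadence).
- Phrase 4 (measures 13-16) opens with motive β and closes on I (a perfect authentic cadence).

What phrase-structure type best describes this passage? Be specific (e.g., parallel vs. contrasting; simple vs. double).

parallel double period

Four phrases in two halves: the first half (bars 1–8) ends with an imperfect authentic cadence, the second (mm. 9–16) with a perfect authentic cadence — a large antecedent–consequent pair, i.e. a double period.
Phrase 3 begins with the same material as phrase 1, making it parallel.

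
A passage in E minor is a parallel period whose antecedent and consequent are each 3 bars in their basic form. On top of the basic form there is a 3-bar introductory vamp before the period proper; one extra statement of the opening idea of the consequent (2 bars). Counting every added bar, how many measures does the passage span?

Basic parallel period: 3 + 3 = 6 bars.
6 (basic form) + 3 (introduction) + 2 (extra statement) = 11.

11 measures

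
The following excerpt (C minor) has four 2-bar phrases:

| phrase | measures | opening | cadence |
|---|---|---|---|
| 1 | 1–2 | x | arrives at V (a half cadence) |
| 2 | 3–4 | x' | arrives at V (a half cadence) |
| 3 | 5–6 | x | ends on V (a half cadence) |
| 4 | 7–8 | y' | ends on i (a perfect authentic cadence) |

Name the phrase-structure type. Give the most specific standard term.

Four phrases in two halves: the first half (mm. 1–4) ends with a half cadence, the second (bars 5-8) with a perfect authentic cadence — a large antecedent–consequent pair, i.e. a double period.
Phrase 3 begins with the same material as phrase 1, making it parallel.

parallel double period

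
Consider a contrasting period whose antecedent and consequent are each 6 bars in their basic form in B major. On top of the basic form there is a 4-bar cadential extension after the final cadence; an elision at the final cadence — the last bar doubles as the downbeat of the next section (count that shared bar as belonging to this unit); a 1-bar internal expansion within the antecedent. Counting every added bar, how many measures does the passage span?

Basic contrasting period: 6 + 6 = 12 bars.
12 (basic form) + 4 (cadential extension) + 1 (internal expansion) = 17.
The elision shares a bar with the next section but does not change this unit's count.

17 measures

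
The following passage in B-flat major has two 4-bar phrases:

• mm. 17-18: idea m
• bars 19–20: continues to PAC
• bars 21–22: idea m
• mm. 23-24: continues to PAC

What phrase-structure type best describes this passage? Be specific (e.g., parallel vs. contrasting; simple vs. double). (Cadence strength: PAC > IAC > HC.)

repeated phrase

Both phrases have the same opening (m) and the same cadence (perfect authentic cadence): the second is a restatement, not a consequent, so this is a repeated phrase rather than a period.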